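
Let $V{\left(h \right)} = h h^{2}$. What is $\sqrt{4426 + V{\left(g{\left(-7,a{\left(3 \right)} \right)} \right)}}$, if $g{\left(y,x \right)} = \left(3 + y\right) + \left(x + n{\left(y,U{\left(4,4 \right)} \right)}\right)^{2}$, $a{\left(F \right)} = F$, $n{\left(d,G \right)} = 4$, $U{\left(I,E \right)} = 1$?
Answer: $\sqrt{95551} \approx 309.11$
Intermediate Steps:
$g{\left(y,x \right)} = 3 + y + \left(4 + x\right)^{2}$ ($g{\left(y,x \right)} = \left(3 + y\right) + \left(x + 4\right)^{2} = \left(3 + y\right) + \left(4 + x\right)^{2} = 3 + y + \left(4 + x\right)^{2}$)
$V{\left(h \right)} = h^{3}$
$\sqrt{4426 + V{\left(g{\left(-7,a{\left(3 \right)} \right)} \right)}} = \sqrt{4426 + \left(3 - 7 + \left(4 + 3\right)^{2}\right)^{3}} = \sqrt{4426 + \left(3 - 7 + 7^{2}\right)^{3}} = \sqrt{4426 + \left(3 - 7 + 49\right)^{3}} = \sqrt{4426 + 45^{3}} = \sqrt{4426 + 91125} = \sqrt{95551}$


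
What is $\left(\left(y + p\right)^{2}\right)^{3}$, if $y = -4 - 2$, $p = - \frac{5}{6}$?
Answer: $\frac{4750104241}{46656} \approx 1.0181 \cdot 10^{5}$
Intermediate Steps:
$p = - \frac{5}{6}$ ($p = \left(-5\right) \frac{1}{6} = - \frac{5}{6} \approx -0.83333$)
$y = -6$
$\left(\left(y + p\right)^{2}\right)^{3} = \left(\left(-6 - \frac{5}{6}\right)^{2}\right)^{3} = \left(\left(- \frac{41}{6}\right)^{2}\right)^{3} = \left(\frac{1681}{36}\right)^{3} = \frac{4750104241}{46656}$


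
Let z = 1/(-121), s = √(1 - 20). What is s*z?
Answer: -I*√19/121 ≈ -0.036024*I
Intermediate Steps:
s = I*√19 (s = √(-19) = I*√19 ≈ 4.3589*I)
z = -1/121 ≈ -0.0082645
s*z = (I*√19)*(-1/121) = -I*√19/121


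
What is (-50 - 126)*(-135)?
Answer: 23760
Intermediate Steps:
(-50 - 126)*(-135) = -176*(-135) = 23760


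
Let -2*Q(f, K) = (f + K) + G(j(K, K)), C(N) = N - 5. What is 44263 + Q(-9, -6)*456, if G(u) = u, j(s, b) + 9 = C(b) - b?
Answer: 50875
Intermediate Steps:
C(N) = -5 + N
j(s, b) = -14 (j(s, b) = -9 + ((-5 + b) - b) = -9 - 5 = -14)
Q(f, K) = 7 - K/2 - f/2 (Q(f, K) = -((f + K) - 14)/2 = -((K + f) - 14)/2 = -(-14 + K + f)/2 = 7 - K/2 - f/2)
44263 + Q(-9, -6)*456 = 44263 + (7 - ½*(-6) - ½*(-9))*456 = 44263 + (7 + 3 + 9/2)*456 = 44263 + (29/2)*456 = 44263 + 6612 = 50875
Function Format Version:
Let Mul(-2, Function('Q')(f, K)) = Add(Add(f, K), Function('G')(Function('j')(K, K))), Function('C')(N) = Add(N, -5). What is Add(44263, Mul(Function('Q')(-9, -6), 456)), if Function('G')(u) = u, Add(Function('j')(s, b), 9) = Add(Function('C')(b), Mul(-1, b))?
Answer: 50875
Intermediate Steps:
Function('C')(N) = Add(-5, N)
Function('j')(s, b) = -14 (Function('j')(s, b) = Add(-9, Add(Add(-5, b), Mul(-1, b))) = Add(-9, -5) = -14)
Function('Q')(f, K) = Add(7, Mul(Rational(-1, 2), K), Mul(Rational(-1, 2), f)) (Function('Q')(f, K) = Mul(Rational(-1, 2), Add(Add(f, K), -14)) = Mul(Rational(-1, 2), Add(Add(K, f), -14)) = Mul(Rational(-1, 2), Add(-14, K, f)) = Add(7, Mul(Rational(-1, 2), K), Mul(Rational(-1, 2), f)))
Add(44263, Mul(Function('Q')(-9, -6), 456)) = Add(44263, Mul(Add(7, Mul(Rational(-1, 2), -6), Mul(Rational(-1, 2), -9)), 456)) = Add(44263, Mul(Add(7, 3, Rational(9, 2)), 456)) = Add(44263, Mul(Rational(29, 2), 456)) = Add(44263, 6612) = 50875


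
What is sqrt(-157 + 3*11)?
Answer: 2*I*sqrt(31) ≈ 11.136*I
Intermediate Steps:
sqrt(-157 + 3*11) = sqrt(-157 + 33) = sqrt(-124) = 2*I*sqrt(31)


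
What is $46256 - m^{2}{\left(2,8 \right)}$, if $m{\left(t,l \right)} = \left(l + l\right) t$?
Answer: $45232$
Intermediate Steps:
$m{\left(t,l \right)} = 2 l t$
$46256 - m^{2}{\left(2,8 \right)} = 46256 - \left(2 \cdot 8 \cdot 2\right)^{2} = 46256 - 32^{2} = 46256 - 1024 = 45232$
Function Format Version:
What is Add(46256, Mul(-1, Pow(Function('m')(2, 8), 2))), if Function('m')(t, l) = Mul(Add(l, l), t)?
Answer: 45232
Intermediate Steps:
Function('m')(t, l) = Mul(2, l, t) (Function('m')(t, l) = Mul(Mul(2, l), t) = Mul(2, l, t))
Add(46256, Mul(-1, Pow(Function('m')(2, 8), 2))) = Add(46256, Mul(-1, Pow(Mul(2, 8, 2), 2))) = Add(46256, Mul(-1, Pow(32, 2))) = Add(46256, Mul(-1, 1024)) = Add(46256, -1024) = 45232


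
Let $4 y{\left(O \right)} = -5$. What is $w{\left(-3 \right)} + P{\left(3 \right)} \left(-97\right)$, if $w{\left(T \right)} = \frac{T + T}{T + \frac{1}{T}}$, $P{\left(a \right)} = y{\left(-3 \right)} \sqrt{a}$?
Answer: $\frac{9}{5} + \frac{485 \sqrt{3}}{4} \approx 211.81$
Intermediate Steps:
$y{\left(O \right)} = - \frac{5}{4}$ ($y{\left(O \right)} = \frac{1}{4} \left(-5\right) = - \frac{5}{4}$)
$P{\left(a \right)} = - \frac{5 \sqrt{a}}{4}$
$w{\left(T \right)} = \frac{2 T}{T + \frac{1}{T}}$
$w{\left(-3 \right)} + P{\left(3 \right)} \left(-97\right) = \frac{2 \left(-3\right)^{2}}{1 + \left(-3\right)^{2}} + - \frac{5 \sqrt{3}}{4} \left(-97\right) = 2 \cdot 9 \frac{1}{1 + 9} + \frac{485 \sqrt{3}}{4} = 2 \cdot 9 \cdot \frac{1}{10} + \frac{485 \sqrt{3}}{4} = \frac{9}{5} + \frac{485 \sqrt{3}}{4}$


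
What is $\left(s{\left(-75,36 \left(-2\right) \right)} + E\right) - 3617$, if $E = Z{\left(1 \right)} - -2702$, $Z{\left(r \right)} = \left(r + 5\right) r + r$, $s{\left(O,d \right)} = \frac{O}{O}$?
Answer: $-907$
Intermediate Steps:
$s{\left(O,d \right)} = 1$
$Z{\left(r \right)} = r + r \left(5 + r\right)$ ($Z{\left(r \right)} = \left(5 + r\right) r + r = r \left(5 + r\right) + r = r + r \left(5 + r\right)$)
$E = 2709$ ($E = 1 \left(6 + 1\right) - -2702 = 1 \cdot 7 + 2702 = 7 + 2702 = 2709$)
$\left(s{\left(-75,36 \left(-2\right) \right)} + E\right) - 3617 = \left(1 + 2709\right) - 3617 = 2710 - 3617 = -907$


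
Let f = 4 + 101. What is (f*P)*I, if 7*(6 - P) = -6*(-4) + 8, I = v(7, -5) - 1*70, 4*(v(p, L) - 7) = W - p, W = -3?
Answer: -9825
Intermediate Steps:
v(p, L) = 25/4 - p/4 (v(p, L) = 7 + (-3 - p)/4 = 7 + (-¾ - p/4) = 25/4 - p/4)
I = -131/2 (I = (25/4 - ¼*7) - 1*70 = (25/4 - 7/4) - 70 = 9/2 - 70 = -131/2 ≈ -65.500)
f = 105
P = 10/7 (P = 6 - (-6*(-4) + 8)/7 = 6 - (24 + 8)/7 = 6 - ⅐*32 = 6 - 32/7 = 10/7 ≈ 1.4286)
(f*P)*I = (105*(10/7))*(-131/2) = 150*(-131/2) = -9825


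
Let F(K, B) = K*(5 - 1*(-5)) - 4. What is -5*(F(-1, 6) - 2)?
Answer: 80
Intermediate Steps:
F(K, B) = -4 + 10*K (F(K, B) = K*(5 + 5) - 4 = K*10 - 4 = 10*K - 4 = -4 + 10*K)
-5*(F(-1, 6) - 2) = -5*((-4 + 10*(-1)) - 2) = -5*((-4 - 10) - 2) = -5*(-14 - 2) = -5*(-16) = 80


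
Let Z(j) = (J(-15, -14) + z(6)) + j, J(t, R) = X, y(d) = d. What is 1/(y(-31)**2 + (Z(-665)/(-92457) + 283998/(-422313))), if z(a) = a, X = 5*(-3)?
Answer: 13015264347/12499011382759 ≈ 0.0010413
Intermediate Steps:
X = -15
J(t, R) = -15
Z(j) = -9 + j (Z(j) = (-15 + 6) + j = -9 + j)
1/(y(-31)**2 + (Z(-665)/(-92457) + 283998/(-422313))) = 1/((-31)**2 + ((-9 - 665)/(-92457) + 283998/(-422313))) = 1/(961 + (-674*(-1/92457) + 283998*(-1/422313))) = 1/(961 + (674/92457 - 94666/140771)) = 1/(961 - 8657654708/13015264347) = 1/(12499011382759/13015264347) = 13015264347/12499011382759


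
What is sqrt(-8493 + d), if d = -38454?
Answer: I*sqrt(46947) ≈ 216.67*I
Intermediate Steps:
sqrt(-8493 + d) = sqrt(-8493 - 38454) = sqrt(-46947) = I*sqrt(46947)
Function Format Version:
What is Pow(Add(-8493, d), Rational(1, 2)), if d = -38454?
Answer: Mul(I, Pow(46947, Rational(1, 2))) ≈ Mul(216.67, I)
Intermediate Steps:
Pow(Add(-8493, d), Rational(1, 2)) = Pow(Add(-8493, -38454), Rational(1, 2)) = Pow(-46947, Rational(1, 2)) = Mul(I, Pow(46947, Rational(1, 2)))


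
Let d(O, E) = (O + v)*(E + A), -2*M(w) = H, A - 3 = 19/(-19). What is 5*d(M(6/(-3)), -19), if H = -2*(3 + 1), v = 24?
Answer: -2380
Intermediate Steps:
H = -8 (H = -2*4 = -8)
A = 2 (A = 3 + 19/(-19) = 3 + 19*(-1/19) = 3 - 1 = 2)
M(w) = 4 (M(w) = -½*(-8) = 4)
d(O, E) = (2 + E)*(24 + O) (d(O, E) = (O + 24)*(E + 2) = (24 + O)*(2 + E) = (2 + E)*(24 + O))
5*d(M(6/(-3)), -19) = 5*(48 + 2*4 + 24*(-19) - 19*4) = 5*(48 + 8 - 456 - 76) = 5*(-476) = -2380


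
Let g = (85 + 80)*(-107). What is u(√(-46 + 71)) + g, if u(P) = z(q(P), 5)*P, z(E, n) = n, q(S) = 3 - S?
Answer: -17630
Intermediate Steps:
u(P) = 5*P
g = -17655 (g = 165*(-107) = -17655)
u(√(-46 + 71)) + g = 5*√(-46 + 71) - 17655 = 5*√25 - 17655 = 5*5 - 17655 = 25 - 17655 = -17630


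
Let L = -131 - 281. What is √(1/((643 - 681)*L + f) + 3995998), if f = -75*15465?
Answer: 9*√64588998924552739/1144219 ≈ 1999.0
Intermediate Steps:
L = -412
f = -1159875
√(1/((643 - 681)*L + f) + 3995998) = √(1/((643 - 681)*(-412) - 1159875) + 3995998) = √(1/(-38*(-412) - 1159875) + 3995998) = √(1/(15656 - 1159875) + 3995998) = √(1/(-1144219) + 3995998) = √(-1/1144219 + 3995998) = √(4572296835561/1144219) = 9*√64588998924552739/1144219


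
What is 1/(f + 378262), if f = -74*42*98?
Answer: 1/73678 ≈ 1.3573e-5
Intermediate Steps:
f = -304584 (f = -3108*98 = -304584)
1/(f + 378262) = 1/(-304584 + 378262) = 1/73678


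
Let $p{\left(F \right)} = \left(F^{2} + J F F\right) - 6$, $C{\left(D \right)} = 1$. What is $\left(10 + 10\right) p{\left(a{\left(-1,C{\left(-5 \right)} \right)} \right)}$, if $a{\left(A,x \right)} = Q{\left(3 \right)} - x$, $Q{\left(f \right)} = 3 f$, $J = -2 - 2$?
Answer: $-3960$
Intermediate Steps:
$J = -4$ ($J = -2 - 2 = -4$)
$a{\left(A,x \right)} = 9 - x$ ($a{\left(A,x \right)} = 3 \cdot 3 - x = 9 - x$)
$p{\left(F \right)} = -6 - 3 F^{2}$ ($p{\left(F \right)} = \left(F^{2} + - 4 F F\right) - 6 = \left(F^{2} - 4 F^{2}\right) - 6 = - 3 F^{2} - 6 = -6 - 3 F^{2}$)
$\left(10 + 10\right) p{\left(a{\left(-1,C{\left(-5 \right)} \right)} \right)} = \left(10 + 10\right) \left(-6 - 3 \left(9 - 1\right)^{2}\right) = 20 \left(-6 - 3 \left(9 - 1\right)^{2}\right) = 20 \left(-6 - 3 \cdot 8^{2}\right) = 20 \left(-6 - 192\right) = 20 \left(-198\right) = -3960$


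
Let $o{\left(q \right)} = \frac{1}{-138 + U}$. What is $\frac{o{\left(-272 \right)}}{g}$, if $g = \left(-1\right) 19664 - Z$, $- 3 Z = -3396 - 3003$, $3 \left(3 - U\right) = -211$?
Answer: $\frac{3}{4228618} \approx 7.0945 \cdot 10^{-7}$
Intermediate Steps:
$U = \frac{220}{3}$ ($U = 3 - - \frac{211}{3} = 3 + \frac{211}{3} = \frac{220}{3} \approx 73.333$)
$o{\left(q \right)} = - \frac{3}{194}$ ($o{\left(q \right)} = \frac{1}{-138 + \frac{220}{3}} = \frac{1}{- \frac{194}{3}} = - \frac{3}{194}$)
$Z = 2133$ ($Z = - \frac{-3396 - 3003}{3} = \left(- \frac{1}{3}\right) \left(-6399\right) = 2133$)
$g = -21797$ ($g = \left(-1\right) 19664 - 2133 = -19664 - 2133 = -21797$)
$\frac{o{\left(-272 \right)}}{g} = - \frac{3}{194 \left(-21797\right)} = \left(- \frac{3}{194}\right) \left(- \frac{1}{21797}\right) = \frac{3}{4228618}$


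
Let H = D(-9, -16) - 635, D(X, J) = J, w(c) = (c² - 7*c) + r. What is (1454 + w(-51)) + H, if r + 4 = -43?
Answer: 3714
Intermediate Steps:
r = -47 (r = -4 - 43 = -47)
w(c) = -47 + c² - 7*c (w(c) = (c² - 7*c) - 47 = -47 + c² - 7*c)
H = -651 (H = -16 - 635 = -651)
(1454 + w(-51)) + H = (1454 + (-47 + (-51)² - 7*(-51))) - 651 = (1454 + (-47 + 2601 + 357)) - 651 = (1454 + 2911) - 651 = 4365 - 651 = 3714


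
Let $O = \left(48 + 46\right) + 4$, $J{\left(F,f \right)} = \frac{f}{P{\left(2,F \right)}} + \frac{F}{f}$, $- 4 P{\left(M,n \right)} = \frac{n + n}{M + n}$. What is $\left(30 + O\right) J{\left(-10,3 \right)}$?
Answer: $- \frac{15616}{15} \approx -1041.1$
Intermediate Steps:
$P{\left(M,n \right)} = - \frac{n}{2 \left(M + n\right)}$ ($P{\left(M,n \right)} = - \frac{\left(n + n\right) \frac{1}{M + n}}{4} = - \frac{2 n \frac{1}{M + n}}{4} = - \frac{n}{2 \left(M + n\right)}$)
$J{\left(F,f \right)} = \frac{F}{f} - \frac{f \left(4 + 2 F\right)}{F}$ ($J{\left(F,f \right)} = \frac{f}{\left(-1\right) F \frac{1}{2 \cdot 2 + 2 F}} + \frac{F}{f} = \frac{f}{\left(-1\right) F \frac{1}{4 + 2 F}} + \frac{F}{f} = f \left(- \frac{4 + 2 F}{F}\right) + \frac{F}{f} = - \frac{f \left(4 + 2 F\right)}{F} + \frac{F}{f} = \frac{F}{f} - \frac{f \left(4 + 2 F\right)}{F}$)
$O = 98$ ($O = 94 + 4 = 98$)
$\left(30 + O\right) J{\left(-10,3 \right)} = \left(30 + 98\right) \left(\left(-2\right) 3 - \frac{10}{3} - \frac{12}{-10}\right) = 128 \left(-6 - \frac{10}{3} - 12 \left(- \frac{1}{10}\right)\right) = 128 \left(-6 - \frac{10}{3} + \frac{6}{5}\right) = 128 \left(- \frac{122}{15}\right) = - \frac{15616}{15}$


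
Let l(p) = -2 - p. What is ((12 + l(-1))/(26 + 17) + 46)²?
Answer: 3956121/1849 ≈ 2139.6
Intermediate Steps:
((12 + l(-1))/(26 + 17) + 46)² = ((12 + (-2 - 1*(-1)))/(26 + 17) + 46)² = ((12 + (-2 + 1))/43 + 46)² = ((12 - 1)*(1/43) + 46)² = (11*(1/43) + 46)² = (11/43 + 46)² = (1989/43)² = 3956121/1849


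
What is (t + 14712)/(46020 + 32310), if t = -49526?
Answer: -17407/39165 ≈ -0.44445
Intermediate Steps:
(t + 14712)/(46020 + 32310) = (-49526 + 14712)/(46020 + 32310) = -34814/78330 = -34814*1/78330 = -17407/39165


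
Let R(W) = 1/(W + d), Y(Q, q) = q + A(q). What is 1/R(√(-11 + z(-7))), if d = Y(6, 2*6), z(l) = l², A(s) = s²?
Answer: 156 + √38 ≈ 162.16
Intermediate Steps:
Y(Q, q) = q + q²
d = 156 (d = (2*6)*(1 + 2*6) = 12*(1 + 12) = 12*13 = 156)
R(W) = 1/(156 + W) (R(W) = 1/(W + 156) = 1/(156 + W))
1/R(√(-11 + z(-7))) = 1/(1/(156 + √(-11 + (-7)²))) = 1/(1/(156 + √(-11 + 49))) = 1/(1/(156 + √38)) = 156 + √38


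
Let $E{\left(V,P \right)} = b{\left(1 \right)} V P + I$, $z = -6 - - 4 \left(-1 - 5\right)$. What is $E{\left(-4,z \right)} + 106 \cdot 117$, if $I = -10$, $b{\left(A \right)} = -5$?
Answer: $11792$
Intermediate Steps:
$z = -30$ ($z = -6 - \left(-4\right) \left(-6\right) = -6 - 24 = -30$)
$E{\left(V,P \right)} = -10 - 5 P V$ ($E{\left(V,P \right)} = - 5 V P - 10 = - 5 P V - 10 = -10 - 5 P V$)
$E{\left(-4,z \right)} + 106 \cdot 117 = \left(-10 - \left(-150\right) \left(-4\right)\right) + 106 \cdot 117 = \left(-10 - 600\right) + 12402 = -610 + 12402 = 11792$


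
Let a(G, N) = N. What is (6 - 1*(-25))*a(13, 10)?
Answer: 310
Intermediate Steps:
(6 - 1*(-25))*a(13, 10) = (6 - 1*(-25))*10 = (6 + 25)*10 = 31*10 = 310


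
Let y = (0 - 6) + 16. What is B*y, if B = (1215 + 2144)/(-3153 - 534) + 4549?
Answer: 167688040/3687 ≈ 45481.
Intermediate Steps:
y = 10 (y = -6 + 16 = 10)
B = 16768804/3687 (B = 3359/(-3687) + 4549 = 3359*(-1/3687) + 4549 = -3359/3687 + 4549 = 16768804/3687 ≈ 4548.1)
B*y = (16768804/3687)*10 = 167688040/3687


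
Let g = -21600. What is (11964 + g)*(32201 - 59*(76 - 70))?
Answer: -306877692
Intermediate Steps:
(11964 + g)*(32201 - 59*(76 - 70)) = (11964 - 21600)*(32201 - 59*(76 - 70)) = -9636*(32201 - 59*6) = -9636*(32201 - 354) = -9636*31847 = -306877692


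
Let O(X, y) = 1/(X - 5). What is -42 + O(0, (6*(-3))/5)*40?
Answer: -50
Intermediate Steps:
O(X, y) = 1/(-5 + X)
-42 + O(0, (6*(-3))/5)*40 = -42 + 40/(-5 + 0) = -42 + 40/(-5) = -42 - ⅕*40 = -42 - 8 = -50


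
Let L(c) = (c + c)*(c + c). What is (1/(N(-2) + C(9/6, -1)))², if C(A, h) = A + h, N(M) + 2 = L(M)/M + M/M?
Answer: 4/289 ≈ 0.013841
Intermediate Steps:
L(c) = 4*c² (L(c) = (2*c)*(2*c) = 4*c²)
N(M) = -1 + 4*M (N(M) = -2 + ((4*M²)/M + M/M) = -2 + (4*M + 1) = -2 + (1 + 4*M) = -1 + 4*M)
(1/(N(-2) + C(9/6, -1)))² = (1/((-1 + 4*(-2)) + (9/6 - 1)))² = (1/((-1 - 8) + (9*(⅙) - 1)))² = (1/(-9 + (3/2 - 1)))² = (1/(-9 + ½))² = (1/(-17/2))² = (-2/17)² = 4/289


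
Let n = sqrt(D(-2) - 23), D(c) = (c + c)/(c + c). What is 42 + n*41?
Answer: 42 + 41*I*sqrt(22) ≈ 42.0 + 192.31*I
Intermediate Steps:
D(c) = 1 (D(c) = (2*c)/((2*c)) = (2*c)*(1/(2*c)) = 1)
n = I*sqrt(22) (n = sqrt(1 - 23) = sqrt(-22) = I*sqrt(22) ≈ 4.6904*I)
42 + n*41 = 42 + (I*sqrt(22))*41 = 42 + 41*I*sqrt(22)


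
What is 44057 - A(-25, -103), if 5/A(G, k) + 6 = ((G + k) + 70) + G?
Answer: 3921078/89 ≈ 44057.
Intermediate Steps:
A(G, k) = 5/(64 + k + 2*G) (A(G, k) = 5/(-6 + (((G + k) + 70) + G)) = 5/(-6 + ((70 + G + k) + G)) = 5/(-6 + (70 + k + 2*G)) = 5/(64 + k + 2*G))
44057 - A(-25, -103) = 44057 - 5/(64 - 103 + 2*(-25)) = 44057 - 5/(64 - 103 - 50) = 44057 - 5/(-89) = 44057 - 5*(-1)/89 = 44057 - 1*(-5/89) = 44057 + 5/89 = 3921078/89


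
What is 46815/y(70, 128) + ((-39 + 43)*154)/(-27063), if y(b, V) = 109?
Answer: 1266887201/2949867 ≈ 429.47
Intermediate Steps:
46815/y(70, 128) + ((-39 + 43)*154)/(-27063) = 46815/109 + ((-39 + 43)*154)/(-27063) = 46815*(1/109) + (4*154)*(-1/27063) = 46815/109 + 616*(-1/27063) = 46815/109 - 616/27063 = 1266887201/2949867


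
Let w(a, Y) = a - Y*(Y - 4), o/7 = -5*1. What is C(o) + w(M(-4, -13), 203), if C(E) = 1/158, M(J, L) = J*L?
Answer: -6374509/158 ≈ -40345.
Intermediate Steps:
o = -35 (o = 7*(-5*1) = 7*(-5) = -35)
C(E) = 1/158
w(a, Y) = a - Y*(-4 + Y)
C(o) + w(M(-4, -13), 203) = 1/158 + (-4*(-13) - 1*203**2 + 4*203) = 1/158 + (52 - 1*41209 + 812) = 1/158 + (52 - 41209 + 812) = 1/158 - 40345 = -6374509/158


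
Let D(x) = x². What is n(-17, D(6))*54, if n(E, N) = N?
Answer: 1944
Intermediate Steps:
n(-17, D(6))*54 = 6²*54 = 36*54 = 1944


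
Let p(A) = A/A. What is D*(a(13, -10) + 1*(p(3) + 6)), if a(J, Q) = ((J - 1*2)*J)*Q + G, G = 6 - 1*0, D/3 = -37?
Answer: 157287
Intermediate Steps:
p(A) = 1
D = -111 (D = 3*(-37) = -111)
G = 6 (G = 6 + 0 = 6)
a(J, Q) = 6 + J*Q*(-2 + J) (a(J, Q) = ((J - 1*2)*J)*Q + 6 = ((J - 2)*J)*Q + 6 = ((-2 + J)*J)*Q + 6 = (J*(-2 + J))*Q + 6 = J*Q*(-2 + J) + 6 = 6 + J*Q*(-2 + J))
D*(a(13, -10) + 1*(p(3) + 6)) = -111*((6 - 10*13**2 - 2*13*(-10)) + 1*(1 + 6)) = -111*((6 - 10*169 + 260) + 1*7) = -111*((6 - 1690 + 260) + 7) = -111*(-1424 + 7) = -111*(-1417) = 157287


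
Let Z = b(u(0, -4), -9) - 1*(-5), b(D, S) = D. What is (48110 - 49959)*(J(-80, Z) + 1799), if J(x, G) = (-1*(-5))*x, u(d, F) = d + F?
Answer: -2586751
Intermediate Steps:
u(d, F) = F + d
Z = 1 (Z = (-4 + 0) - 1*(-5) = -4 + 5 = 1)
J(x, G) = 5*x
(48110 - 49959)*(J(-80, Z) + 1799) = (48110 - 49959)*(5*(-80) + 1799) = -1849*(-400 + 1799) = -1849*1399 = -2586751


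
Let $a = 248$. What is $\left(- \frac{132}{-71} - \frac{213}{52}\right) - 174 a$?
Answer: $- \frac{159325443}{3692} \approx -43154.0$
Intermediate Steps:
$\left(- \frac{132}{-71} - \frac{213}{52}\right) - 174 a = \left(- \frac{132}{-71} - \frac{213}{52}\right) - 43152 = \left(\left(-132\right) \left(- \frac{1}{71}\right) - \frac{213}{52}\right) - 43152 = \left(\frac{132}{71} - \frac{213}{52}\right) - 43152 = - \frac{8259}{3692} - 43152 = - \frac{159325443}{3692}$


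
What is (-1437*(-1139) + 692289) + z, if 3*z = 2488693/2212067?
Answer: 15455926976125/6636201 ≈ 2.3290e+6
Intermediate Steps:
z = 2488693/6636201 (z = (2488693/2212067)/3 = (2488693*(1/2212067))/3 = (⅓)*(2488693/2212067) = 2488693/6636201 ≈ 0.37502)
(-1437*(-1139) + 692289) + z = (-1437*(-1139) + 692289) + 2488693/6636201 = (1636743 + 692289) + 2488693/6636201 = 2329032 + 2488693/6636201 = 15455926976125/6636201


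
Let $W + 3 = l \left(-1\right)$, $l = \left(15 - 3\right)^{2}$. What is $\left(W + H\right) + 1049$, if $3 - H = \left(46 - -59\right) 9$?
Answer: $-40$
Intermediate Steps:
$l = 144$ ($l = 12^{2} = 144$)
$W = -147$ ($W = -3 + 144 \left(-1\right) = -3 - 144 = -147$)
$H = -942$ ($H = 3 - \left(46 - -59\right) 9 = 3 - \left(46 + 59\right) 9 = 3 - 105 \cdot 9 = 3 - 945 = -942$)
$\left(W + H\right) + 1049 = \left(-147 - 942\right) + 1049 = -1089 + 1049 = -40$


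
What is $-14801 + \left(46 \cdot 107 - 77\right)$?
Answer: $-9956$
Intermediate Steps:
$-14801 + \left(46 \cdot 107 - 77\right) = -14801 + \left(4922 - 77\right) = -14801 + 4845 = -9956$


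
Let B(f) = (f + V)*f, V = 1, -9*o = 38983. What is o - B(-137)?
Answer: -206671/9 ≈ -22963.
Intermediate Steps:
o = -38983/9 (o = -⅑*38983 = -38983/9 ≈ -4331.4)
B(f) = f*(1 + f) (B(f) = (f + 1)*f = (1 + f)*f = f*(1 + f))
o - B(-137) = -38983/9 - (-137)*(1 - 137) = -38983/9 - (-137)*(-136) = -38983/9 - 1*18632 = -38983/9 - 18632 = -206671/9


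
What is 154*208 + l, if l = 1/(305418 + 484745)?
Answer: 25310501217/790163 ≈ 32032.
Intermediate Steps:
l = 1/790163 ≈ 1.2656e-6
154*208 + l = 154*208 + 1/790163 = 32032 + 1/790163 = 25310501217/790163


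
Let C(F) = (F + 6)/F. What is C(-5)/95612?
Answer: -1/478060 ≈ -2.0918e-6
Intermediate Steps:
C(F) = (6 + F)/F
C(-5)/95612 = ((6 - 5)/(-5))/95612 = -⅕*1*(1/95612) = -⅕*1/95612 = -1/478060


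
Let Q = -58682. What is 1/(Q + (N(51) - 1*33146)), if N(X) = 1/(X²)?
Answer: -2601/238844627 ≈ -1.0890e-5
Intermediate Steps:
N(X) = X⁻²
1/(Q + (N(51) - 1*33146)) = 1/(-58682 + (51⁻² - 1*33146)) = 1/(-58682 + (1/2601 - 33146)) = 1/(-58682 - 86212745/2601) = 1/(-238844627/2601) = -2601/238844627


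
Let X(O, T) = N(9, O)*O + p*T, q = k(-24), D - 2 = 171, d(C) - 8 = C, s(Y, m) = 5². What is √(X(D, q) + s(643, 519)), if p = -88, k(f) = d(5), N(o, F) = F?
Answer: √28810 ≈ 169.74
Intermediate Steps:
s(Y, m) = 25
d(C) = 8 + C
D = 173 (D = 2 + 171 = 173)
k(f) = 13 (k(f) = 8 + 5 = 13)
q = 13
X(O, T) = O² - 88*T (X(O, T) = O*O - 88*T = O² - 88*T)
√(X(D, q) + s(643, 519)) = √((173² - 88*13) + 25) = √((29929 - 1144) + 25) = √(28785 + 25) = √28810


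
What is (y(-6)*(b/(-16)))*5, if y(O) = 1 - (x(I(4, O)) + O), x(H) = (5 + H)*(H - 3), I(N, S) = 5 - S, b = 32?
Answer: 1210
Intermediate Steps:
x(H) = (-3 + H)*(5 + H) (x(H) = (5 + H)*(-3 + H) = (-3 + H)*(5 + H))
y(O) = 6 + O - (5 - O)² (y(O) = 1 - ((-15 + (5 - O)² + 2*(5 - O)) + O) = 1 - ((-15 + (5 - O)² + (10 - 2*O)) + O) = 1 - ((-5 + (5 - O)² - 2*O) + O) = 1 - (-5 + (5 - O)² - O) = 1 + (5 + O - (5 - O)²) = 6 + O - (5 - O)²)
(y(-6)*(b/(-16)))*5 = ((6 - 6 - (-5 - 6)²)*(32/(-16)))*5 = ((6 - 6 - 1*(-11)²)*(32*(-1/16)))*5 = ((6 - 6 - 1*121)*(-2))*5 = ((6 - 6 - 121)*(-2))*5 = -121*(-2)*5 = 242*5 = 1210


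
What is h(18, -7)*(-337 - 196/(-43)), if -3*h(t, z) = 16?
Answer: 76240/43 ≈ 1773.0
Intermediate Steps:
h(t, z) = -16/3 (h(t, z) = -⅓*16 = -16/3)
h(18, -7)*(-337 - 196/(-43)) = -16*(-337 - 196/(-43))/3 = -16*(-337 - 196*(-1/43))/3 = -16*(-337 + 196/43)/3 = -16/3*(-14295/43) = 76240/43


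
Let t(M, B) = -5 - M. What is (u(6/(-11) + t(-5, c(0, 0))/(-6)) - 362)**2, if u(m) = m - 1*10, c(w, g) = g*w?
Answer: 16793604/121 ≈ 1.3879e+5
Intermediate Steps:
u(m) = -10 + m (u(m) = m - 10 = -10 + m)
(u(6/(-11) + t(-5, c(0, 0))/(-6)) - 362)**2 = ((-10 + (6/(-11) + (-5 - 1*(-5))/(-6))) - 362)**2 = ((-10 + (6*(-1/11) + (-5 + 5)*(-1/6))) - 362)**2 = ((-10 + (-6/11 + 0*(-1/6))) - 362)**2 = ((-10 + (-6/11 + 0)) - 362)**2 = ((-10 - 6/11) - 362)**2 = (-116/11 - 362)**2 = (-4098/11)**2 = 16793604/121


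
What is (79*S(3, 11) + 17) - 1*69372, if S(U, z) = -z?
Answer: -70224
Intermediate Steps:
(79*S(3, 11) + 17) - 1*69372 = (79*(-1*11) + 17) - 1*69372 = (79*(-11) + 17) - 69372 = (-869 + 17) - 69372 = -852 - 69372 = -70224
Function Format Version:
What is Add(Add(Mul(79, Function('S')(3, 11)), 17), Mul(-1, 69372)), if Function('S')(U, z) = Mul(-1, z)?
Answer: -70224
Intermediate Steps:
Add(Add(Mul(79, Function('S')(3, 11)), 17), Mul(-1, 69372)) = Add(Add(Mul(79, Mul(-1, 11)), 17), Mul(-1, 69372)) = Add(Add(Mul(79, -11), 17), -69372) = Add(Add(-869, 17), -69372) = Add(-852, -69372) = -70224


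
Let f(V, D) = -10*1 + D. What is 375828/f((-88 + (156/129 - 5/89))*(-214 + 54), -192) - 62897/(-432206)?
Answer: -81211205687/43652806 ≈ -1860.4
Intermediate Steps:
f(V, D) = -10 + D
375828/f((-88 + (156/129 - 5/89))*(-214 + 54), -192) - 62897/(-432206) = 375828/(-10 - 192) - 62897/(-432206) = 375828/(-202) - 62897*(-1/432206) = 375828*(-1/202) + 62897/432206 = -187914/101 + 62897/432206 = -81211205687/43652806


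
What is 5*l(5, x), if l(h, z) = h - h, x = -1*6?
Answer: 0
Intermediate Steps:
x = -6
l(h, z) = 0
5*l(5, x) = 5*0 = 0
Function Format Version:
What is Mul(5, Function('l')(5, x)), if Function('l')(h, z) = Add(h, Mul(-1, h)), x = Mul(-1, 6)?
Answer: 0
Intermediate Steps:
x = -6
Function('l')(h, z) = 0
Mul(5, Function('l')(5, x)) = Mul(5, 0) = 0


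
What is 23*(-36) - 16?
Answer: -844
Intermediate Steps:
23*(-36) - 16 = -828 - 16 = -844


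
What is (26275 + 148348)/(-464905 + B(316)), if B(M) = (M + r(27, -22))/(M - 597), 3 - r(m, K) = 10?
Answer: -49069063/130638614 ≈ -0.37561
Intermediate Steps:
r(m, K) = -7 (r(m, K) = 3 - 1*10 = 3 - 10 = -7)
B(M) = (-7 + M)/(-597 + M) (B(M) = (M - 7)/(M - 597) = (-7 + M)/(-597 + M))
(26275 + 148348)/(-464905 + B(316)) = (26275 + 148348)/(-464905 + (-7 + 316)/(-597 + 316)) = 174623/(-464905 + 309/(-281)) = 174623/(-464905 - 1/281*309) = 174623/(-464905 - 309/281) = 174623/(-130638614/281) = 174623*(-281/130638614) = -49069063/130638614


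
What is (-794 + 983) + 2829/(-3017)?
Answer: 567384/3017 ≈ 188.06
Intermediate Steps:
(-794 + 983) + 2829/(-3017) = 189 + 2829*(-1/3017) = 189 - 2829/3017 = 567384/3017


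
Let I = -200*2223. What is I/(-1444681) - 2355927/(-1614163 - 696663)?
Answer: 632993744841/476915202358 ≈ 1.3273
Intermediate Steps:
I = -444600
I/(-1444681) - 2355927/(-1614163 - 696663) = -444600/(-1444681) - 2355927/(-1614163 - 696663) = -444600*(-1/1444681) - 2355927/(-2310826) = 444600/1444681 - 2355927*(-1/2310826) = 444600/1444681 + 336561/330118 = 632993744841/476915202358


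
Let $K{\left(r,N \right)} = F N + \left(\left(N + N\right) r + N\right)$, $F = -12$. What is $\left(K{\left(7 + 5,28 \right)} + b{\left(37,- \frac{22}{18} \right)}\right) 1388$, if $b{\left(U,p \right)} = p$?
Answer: $\frac{4531820}{9} \approx 5.0354 \cdot 10^{5}$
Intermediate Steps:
$K{\left(r,N \right)} = - 11 N + 2 N r$ ($K{\left(r,N \right)} = - 12 N + \left(\left(N + N\right) r + N\right) = - 12 N + \left(2 N r + N\right) = - 12 N + \left(N + 2 N r\right) = - 11 N + 2 N r$)
$\left(K{\left(7 + 5,28 \right)} + b{\left(37,- \frac{22}{18} \right)}\right) 1388 = \left(28 \left(-11 + 2 \left(7 + 5\right)\right) - \frac{22}{18}\right) 1388 = \left(28 \left(-11 + 2 \cdot 12\right) - \frac{11}{9}\right) 1388 = \left(28 \left(-11 + 24\right) - \frac{11}{9}\right) 1388 = \left(28 \cdot 13 - \frac{11}{9}\right) 1388 = \left(364 - \frac{11}{9}\right) 1388 = \frac{3265}{9} \cdot 1388 = \frac{4531820}{9}$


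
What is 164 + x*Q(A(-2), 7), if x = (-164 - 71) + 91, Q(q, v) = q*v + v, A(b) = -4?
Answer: 3188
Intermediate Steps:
Q(q, v) = v + q*v
x = -144 (x = -235 + 91 = -144)
164 + x*Q(A(-2), 7) = 164 - 1008*(1 - 4) = 164 - 1008*(-3) = 164 - 144*(-21) = 164 + 3024 = 3188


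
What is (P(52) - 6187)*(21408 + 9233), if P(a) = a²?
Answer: -106722603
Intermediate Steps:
(P(52) - 6187)*(21408 + 9233) = (52² - 6187)*(21408 + 9233) = (2704 - 6187)*30641 = -3483*30641 = -106722603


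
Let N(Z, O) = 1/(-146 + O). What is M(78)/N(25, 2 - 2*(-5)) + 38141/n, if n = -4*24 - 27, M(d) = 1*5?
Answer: -120551/123 ≈ -980.09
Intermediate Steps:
M(d) = 5
n = -123 (n = -96 - 27 = -123)
M(78)/N(25, 2 - 2*(-5)) + 38141/n = 5/(1/(-146 + (2 - 2*(-5)))) + 38141/(-123) = 5/(1/(-146 + (2 + 10))) + 38141*(-1/123) = 5/(1/(-146 + 12)) - 38141/123 = 5/(1/(-134)) - 38141/123 = 5/(-1/134) - 38141/123 = 5*(-134) - 38141/123 = -670 - 38141/123 = -120551/123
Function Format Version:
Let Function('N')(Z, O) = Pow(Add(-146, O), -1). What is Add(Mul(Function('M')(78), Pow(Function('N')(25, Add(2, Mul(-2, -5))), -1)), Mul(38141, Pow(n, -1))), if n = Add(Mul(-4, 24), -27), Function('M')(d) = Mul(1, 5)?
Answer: Rational(-120551, 123) ≈ -980.09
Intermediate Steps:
Function('M')(d) = 5
n = -123 (n = Add(-96, -27) = -123)
Add(Mul(Function('M')(78), Pow(Function('N')(25, Add(2, Mul(-2, -5))), -1)), Mul(38141, Pow(n, -1))) = Add(Mul(5, Pow(Pow(Add(-146, Add(2, Mul(-2, -5))), -1), -1)), Mul(38141, Pow(-123, -1))) = Add(Mul(5, Pow(Pow(Add(-146, Add(2, 10)), -1), -1)), Mul(38141, Rational(-1, 123))) = Add(Mul(5, Pow(Pow(Add(-146, 12), -1), -1)), Rational(-38141, 123)) = Add(Mul(5, Pow(Pow(-134, -1), -1)), Rational(-38141, 123)) = Add(Mul(5, Pow(Rational(-1, 134), -1)), Rational(-38141, 123)) = Add(Mul(5, -134), Rational(-38141, 123)) = Add(-670, Rational(-38141, 123)) = Rational(-120551, 123)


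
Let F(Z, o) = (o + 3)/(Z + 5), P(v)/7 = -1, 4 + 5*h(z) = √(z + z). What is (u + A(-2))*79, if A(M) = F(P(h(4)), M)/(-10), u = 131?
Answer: 207059/20 ≈ 10353.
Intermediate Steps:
h(z) = -⅘ + √2*√z/5 (h(z) = -⅘ + √(z + z)/5 = -⅘ + √(2*z)/5 = -⅘ + (√2*√z)/5 = -⅘ + √2*√z/5)
P(v) = -7 (P(v) = 7*(-1) = -7)
F(Z, o) = (3 + o)/(5 + Z)
A(M) = 3/20 + M/20 (A(M) = ((3 + M)/(5 - 7))/(-10) = ((3 + M)/(-2))*(-⅒) = -(3 + M)/2*(-⅒) = (-3/2 - M/2)*(-⅒) = 3/20 + M/20)
(u + A(-2))*79 = (131 + (3/20 + (1/20)*(-2)))*79 = (131 + (3/20 - ⅒))*79 = (131 + 1/20)*79 = (2621/20)*79 = 207059/20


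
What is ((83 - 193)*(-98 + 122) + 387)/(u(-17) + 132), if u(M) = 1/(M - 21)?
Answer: -85614/5015 ≈ -17.072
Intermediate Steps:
u(M) = 1/(-21 + M)
((83 - 193)*(-98 + 122) + 387)/(u(-17) + 132) = ((83 - 193)*(-98 + 122) + 387)/(1/(-21 - 17) + 132) = (-110*24 + 387)/(1/(-38) + 132) = (-2640 + 387)/(-1/38 + 132) = -2253/5015/38 = -2253*38/5015 = -85614/5015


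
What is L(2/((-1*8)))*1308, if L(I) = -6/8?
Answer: -981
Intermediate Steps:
L(I) = -¾ (L(I) = -6*⅛ = -¾)
L(2/((-1*8)))*1308 = -¾*1308 = -981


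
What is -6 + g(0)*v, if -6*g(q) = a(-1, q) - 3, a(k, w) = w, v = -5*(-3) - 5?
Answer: -1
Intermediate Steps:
v = 10 (v = 15 - 5 = 10)
g(q) = 1/2 - q/6 (g(q) = -(q - 3)/6 = -(-3 + q)/6 = 1/2 - q/6)
-6 + g(0)*v = -6 + (1/2 - 1/6*0)*10 = -6 + (1/2 + 0)*10 = -6 + (1/2)*10 = -6 + 5 = -1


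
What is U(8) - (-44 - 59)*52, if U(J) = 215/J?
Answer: 43063/8 ≈ 5382.9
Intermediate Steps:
U(8) - (-44 - 59)*52 = 215/8 - (-44 - 59)*52 = 215*(⅛) - (-103)*52 = 215/8 - 1*(-5356) = 215/8 + 5356 = 43063/8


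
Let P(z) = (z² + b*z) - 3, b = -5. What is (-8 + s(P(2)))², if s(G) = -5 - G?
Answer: 16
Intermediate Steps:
P(z) = -3 + z² - 5*z (P(z) = (z² - 5*z) - 3 = -3 + z² - 5*z)
(-8 + s(P(2)))² = (-8 + (-5 - (-3 + 2² - 5*2)))² = (-8 + (-5 - (-3 + 4 - 10)))² = (-8 + (-5 - 1*(-9)))² = (-8 + (-5 + 9))² = (-8 + 4)² = (-4)² = 16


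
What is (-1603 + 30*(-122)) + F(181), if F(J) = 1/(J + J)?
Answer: -1905205/362 ≈ -5263.0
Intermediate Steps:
F(J) = 1/(2*J)
(-1603 + 30*(-122)) + F(181) = (-1603 + 30*(-122)) + (½)/181 = (-1603 - 3660) + (½)*(1/181) = -5263 + 1/362 = -1905205/362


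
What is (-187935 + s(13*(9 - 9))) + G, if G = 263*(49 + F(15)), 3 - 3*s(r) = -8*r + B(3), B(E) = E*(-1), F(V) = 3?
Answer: -174257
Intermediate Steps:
B(E) = -E
s(r) = 2 + 8*r/3 (s(r) = 1 - (-8*r - 1*3)/3 = 1 - (-8*r - 3)/3 = 1 - (-3 - 8*r)/3 = 1 + (1 + 8*r/3) = 2 + 8*r/3)
G = 13676 (G = 263*(49 + 3) = 263*52 = 13676)
(-187935 + s(13*(9 - 9))) + G = (-187935 + (2 + 8*(13*(9 - 9))/3)) + 13676 = (-187935 + (2 + 8*(13*0)/3)) + 13676 = (-187935 + (2 + (8/3)*0)) + 13676 = (-187935 + (2 + 0)) + 13676 = (-187935 + 2) + 13676 = -187933 + 13676 = -174257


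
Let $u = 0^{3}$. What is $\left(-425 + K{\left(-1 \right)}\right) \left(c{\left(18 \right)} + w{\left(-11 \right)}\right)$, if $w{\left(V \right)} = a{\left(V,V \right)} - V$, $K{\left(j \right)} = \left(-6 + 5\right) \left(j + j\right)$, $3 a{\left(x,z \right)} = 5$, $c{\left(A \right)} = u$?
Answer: $-5358$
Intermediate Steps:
$u = 0$
$c{\left(A \right)} = 0$
$a{\left(x,z \right)} = \frac{5}{3}$ ($a{\left(x,z \right)} = \frac{1}{3} \cdot 5 = \frac{5}{3}$)
$K{\left(j \right)} = - 2 j$
$w{\left(V \right)} = \frac{5}{3} - V$
$\left(-425 + K{\left(-1 \right)}\right) \left(c{\left(18 \right)} + w{\left(-11 \right)}\right) = \left(-425 - -2\right) \left(0 + \left(\frac{5}{3} - -11\right)\right) = \left(-425 + 2\right) \left(0 + \left(\frac{5}{3} + 11\right)\right) = - 423 \left(0 + \frac{38}{3}\right) = \left(-423\right) \frac{38}{3} = -5358$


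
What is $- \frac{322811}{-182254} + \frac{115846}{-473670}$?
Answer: $\frac{65896244743}{43164126090} \approx 1.5266$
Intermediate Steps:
$- \frac{322811}{-182254} + \frac{115846}{-473670} = \left(-322811\right) \left(- \frac{1}{182254}\right) + 115846 \left(- \frac{1}{473670}\right) = \frac{322811}{182254} - \frac{57923}{236835} = \frac{65896244743}{43164126090}$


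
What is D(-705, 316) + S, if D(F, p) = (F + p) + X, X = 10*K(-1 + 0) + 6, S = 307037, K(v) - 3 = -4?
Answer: 306644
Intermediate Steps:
K(v) = -1 (K(v) = 3 - 4 = -1)
X = -4 (X = 10*(-1) + 6 = -10 + 6 = -4)
D(F, p) = -4 + F + p (D(F, p) = (F + p) - 4 = -4 + F + p)
D(-705, 316) + S = (-4 - 705 + 316) + 307037 = -393 + 307037 = 306644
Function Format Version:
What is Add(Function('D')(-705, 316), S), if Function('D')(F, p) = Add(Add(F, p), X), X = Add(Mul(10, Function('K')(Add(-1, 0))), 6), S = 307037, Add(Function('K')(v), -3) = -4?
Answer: 306644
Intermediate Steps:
Function('K')(v) = -1 (Function('K')(v) = Add(3, -4) = -1)
X = -4 (X = Add(Mul(10, -1), 6) = Add(-10, 6) = -4)
Function('D')(F, p) = Add(-4, F, p) (Function('D')(F, p) = Add(Add(F, p), -4) = Add(-4, F, p))
Add(Function('D')(-705, 316), S) = Add(Add(-4, -705, 316), 307037) = Add(-393, 307037) = 306644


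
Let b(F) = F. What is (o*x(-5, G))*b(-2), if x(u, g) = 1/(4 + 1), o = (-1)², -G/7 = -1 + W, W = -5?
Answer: -⅖ ≈ -0.40000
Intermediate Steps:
G = 42 (G = -7*(-1 - 5) = -7*(-6) = 42)
o = 1
x(u, g) = ⅕ (x(u, g) = 1/5 = ⅕)
(o*x(-5, G))*b(-2) = (1*(⅕))*(-2) = (⅕)*(-2) = -⅖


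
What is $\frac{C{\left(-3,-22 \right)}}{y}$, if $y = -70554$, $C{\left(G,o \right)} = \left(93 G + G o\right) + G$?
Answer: $\frac{36}{11759} \approx 0.0030615$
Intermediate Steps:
$C{\left(G,o \right)} = 94 G + G o$
$\frac{C{\left(-3,-22 \right)}}{y} = \frac{\left(-3\right) \left(94 - 22\right)}{-70554} = \left(-3\right) 72 \left(- \frac{1}{70554}\right) = \left(-216\right) \left(- \frac{1}{70554}\right) = \frac{36}{11759}$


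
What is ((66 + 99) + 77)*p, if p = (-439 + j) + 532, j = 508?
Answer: 145442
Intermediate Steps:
p = 601 (p = (-439 + 508) + 532 = 69 + 532 = 601)
((66 + 99) + 77)*p = ((66 + 99) + 77)*601 = (165 + 77)*601 = 242*601 = 145442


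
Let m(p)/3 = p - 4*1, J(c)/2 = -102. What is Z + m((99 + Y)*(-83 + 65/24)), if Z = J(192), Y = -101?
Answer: 1063/4 ≈ 265.75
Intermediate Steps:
J(c) = -204 (J(c) = 2*(-102) = -204)
m(p) = -12 + 3*p (m(p) = 3*(p - 4*1) = 3*(p - 4) = 3*(-4 + p) = -12 + 3*p)
Z = -204
Z + m((99 + Y)*(-83 + 65/24)) = -204 + (-12 + 3*((99 - 101)*(-83 + 65/24))) = -204 + (-12 + 3*(-2*(-83 + 65*(1/24)))) = -204 + (-12 + 3*(-2*(-83 + 65/24))) = -204 + (-12 + 3*(-2*(-1927/24))) = -204 + (-12 + 3*(1927/12)) = -204 + (-12 + 1927/4) = -204 + 1879/4 = 1063/4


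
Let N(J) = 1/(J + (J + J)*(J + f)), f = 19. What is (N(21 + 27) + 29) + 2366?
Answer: 15519601/6480 ≈ 2395.0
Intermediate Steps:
N(J) = 1/(J + 2*J*(19 + J)) (N(J) = 1/(J + (J + J)*(J + 19)) = 1/(J + (2*J)*(19 + J)) = 1/(J + 2*J*(19 + J)))
(N(21 + 27) + 29) + 2366 = (1/((21 + 27)*(39 + 2*(21 + 27))) + 29) + 2366 = (1/(48*(39 + 2*48)) + 29) + 2366 = (1/(48*(39 + 96)) + 29) + 2366 = ((1/48)/135 + 29) + 2366 = ((1/48)*(1/135) + 29) + 2366 = (1/6480 + 29) + 2366 = 187921/6480 + 2366 = 15519601/6480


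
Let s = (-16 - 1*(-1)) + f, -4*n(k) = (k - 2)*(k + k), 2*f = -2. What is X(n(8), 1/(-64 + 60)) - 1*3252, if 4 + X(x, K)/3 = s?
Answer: -3312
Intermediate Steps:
f = -1 (f = (½)*(-2) = -1)
n(k) = -k*(-2 + k)/2 (n(k) = -(k - 2)*(k + k)/4 = -(-2 + k)*2*k/4 = -k*(-2 + k)/2)
s = -16 (s = (-16 - 1*(-1)) - 1 = (-16 + 1) - 1 = -15 - 1 = -16)
X(x, K) = -60 (X(x, K) = -12 + 3*(-16) = -12 - 48 = -60)
X(n(8), 1/(-64 + 60)) - 1*3252 = -60 - 1*3252 = -60 - 3252 = -3312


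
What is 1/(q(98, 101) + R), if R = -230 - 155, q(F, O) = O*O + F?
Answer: 1/9914 ≈ 0.00010087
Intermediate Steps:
q(F, O) = F + O² (q(F, O) = O² + F = F + O²)
R = -385
1/(q(98, 101) + R) = 1/((98 + 101²) - 385) = 1/((98 + 10201) - 385) = 1/(10299 - 385) = 1/9914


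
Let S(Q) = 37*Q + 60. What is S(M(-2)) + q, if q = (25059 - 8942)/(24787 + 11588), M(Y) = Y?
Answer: -493133/36375 ≈ -13.557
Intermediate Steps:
q = 16117/36375 ≈ 0.44308
S(Q) = 60 + 37*Q
S(M(-2)) + q = (60 + 37*(-2)) + 16117/36375 = (60 - 74) + 16117/36375 = -14 + 16117/36375 = -493133/36375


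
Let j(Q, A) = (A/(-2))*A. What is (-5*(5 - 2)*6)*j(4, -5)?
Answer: 1125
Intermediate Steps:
j(Q, A) = -A**2/2 (j(Q, A) = (A*(-1/2))*A = (-A/2)*A = -A**2/2)
(-5*(5 - 2)*6)*j(4, -5) = (-5*(5 - 2)*6)*(-1/2*(-5)**2) = (-15*6)*(-1/2*25) = -5*18*(-25/2) = -90*(-25/2) = 1125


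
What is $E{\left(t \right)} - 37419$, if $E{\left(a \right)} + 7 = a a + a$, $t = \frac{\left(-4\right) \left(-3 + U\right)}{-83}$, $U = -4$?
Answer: $- \frac{257829254}{6889} \approx -37426.0$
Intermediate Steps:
$t = - \frac{28}{83}$ ($t = \frac{\left(-4\right) \left(-3 - 4\right)}{-83} = \left(-4\right) \left(-7\right) \left(- \frac{1}{83}\right) = 28 \left(- \frac{1}{83}\right) = - \frac{28}{83} \approx -0.33735$)
$E{\left(a \right)} = -7 + a + a^{2}$ ($E{\left(a \right)} = -7 + \left(a a + a\right) = -7 + \left(a^{2} + a\right) = -7 + \left(a + a^{2}\right) = -7 + a + a^{2}$)
$E{\left(t \right)} - 37419 = \left(-7 - \frac{28}{83} + \left(- \frac{28}{83}\right)^{2}\right) - 37419 = \left(-7 - \frac{28}{83} + \frac{784}{6889}\right) - 37419 = - \frac{49763}{6889} - 37419 = - \frac{257829254}{6889}$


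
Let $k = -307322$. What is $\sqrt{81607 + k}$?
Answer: $i \sqrt{225715} \approx 475.09 i$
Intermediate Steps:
$\sqrt{81607 + k} = \sqrt{81607 - 307322} = \sqrt{-225715} = i \sqrt{225715}$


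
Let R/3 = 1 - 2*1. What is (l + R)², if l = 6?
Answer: 9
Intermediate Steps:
R = -3 (R = 3*(1 - 2*1) = 3*(1 - 2) = 3*(-1) = -3)
(l + R)² = (6 - 3)² = 3² = 9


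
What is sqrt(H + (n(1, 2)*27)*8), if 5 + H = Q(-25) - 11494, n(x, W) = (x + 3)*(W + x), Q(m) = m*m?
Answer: I*sqrt(8282) ≈ 91.005*I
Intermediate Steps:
Q(m) = m**2
n(x, W) = (3 + x)*(W + x)
H = -10874 (H = -5 + ((-25)**2 - 11494) = -5 + (625 - 11494) = -5 - 10869 = -10874)
sqrt(H + (n(1, 2)*27)*8) = sqrt(-10874 + ((1**2 + 3*2 + 3*1 + 2*1)*27)*8) = sqrt(-10874 + ((1 + 6 + 3 + 2)*27)*8) = sqrt(-10874 + (12*27)*8) = sqrt(-10874 + 324*8) = sqrt(-10874 + 2592) = sqrt(-8282) = I*sqrt(8282)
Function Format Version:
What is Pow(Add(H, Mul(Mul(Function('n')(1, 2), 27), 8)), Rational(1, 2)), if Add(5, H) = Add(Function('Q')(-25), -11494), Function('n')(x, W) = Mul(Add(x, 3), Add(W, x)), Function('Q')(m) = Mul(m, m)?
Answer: Mul(I, Pow(8282, Rational(1, 2))) ≈ Mul(91.005, I)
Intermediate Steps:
Function('Q')(m) = Pow(m, 2)
Function('n')(x, W) = Mul(Add(3, x), Add(W, x))
H = -10874 (H = Add(-5, Add(Pow(-25, 2), -11494)) = Add(-5, Add(625, -11494)) = Add(-5, -10869) = -10874)
Pow(Add(H, Mul(Mul(Function('n')(1, 2), 27), 8)), Rational(1, 2)) = Pow(Add(-10874, Mul(Mul(Add(Pow(1, 2), Mul(3, 2), Mul(3, 1), Mul(2, 1)), 27), 8)), Rational(1, 2)) = Pow(Add(-10874, Mul(Mul(Add(1, 6, 3, 2), 27), 8)), Rational(1, 2)) = Pow(Add(-10874, Mul(Mul(12, 27), 8)), Rational(1, 2)) = Pow(Add(-10874, Mul(324, 8)), Rational(1, 2)) = Pow(Add(-10874, 2592), Rational(1, 2)) = Pow(-8282, Rational(1, 2)) = Mul(I, Pow(8282, Rational(1, 2)))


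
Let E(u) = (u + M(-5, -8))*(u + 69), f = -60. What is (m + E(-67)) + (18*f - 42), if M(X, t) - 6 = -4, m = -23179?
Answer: -24431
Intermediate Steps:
M(X, t) = 2 (M(X, t) = 6 - 4 = 2)
E(u) = (2 + u)*(69 + u) (E(u) = (u + 2)*(u + 69) = (2 + u)*(69 + u))
(m + E(-67)) + (18*f - 42) = (-23179 + (138 + (-67)**2 + 71*(-67))) + (18*(-60) - 42) = (-23179 + (138 + 4489 - 4757)) + (-1080 - 42) = (-23179 - 130) - 1122 = -23309 - 1122 = -24431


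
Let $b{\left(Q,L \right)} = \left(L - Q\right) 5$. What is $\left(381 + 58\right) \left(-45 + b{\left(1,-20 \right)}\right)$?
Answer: $-65850$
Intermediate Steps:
$b{\left(Q,L \right)} = - 5 Q + 5 L$
$\left(381 + 58\right) \left(-45 + b{\left(1,-20 \right)}\right) = \left(381 + 58\right) \left(-45 + \left(\left(-5\right) 1 + 5 \left(-20\right)\right)\right) = 439 \left(-45 - 105\right) = 439 \left(-150\right) = -65850$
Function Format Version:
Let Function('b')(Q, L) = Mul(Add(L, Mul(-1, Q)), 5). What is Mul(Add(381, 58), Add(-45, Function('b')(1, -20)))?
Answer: -65850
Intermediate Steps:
Function('b')(Q, L) = Add(Mul(-5, Q), Mul(5, L))
Mul(Add(381, 58), Add(-45, Function('b')(1, -20))) = Mul(Add(381, 58), Add(-45, Add(Mul(-5, 1), Mul(5, -20)))) = Mul(439, Add(-45, Add(-5, -100))) = Mul(439, Add(-45, -105)) = Mul(439, -150) = -65850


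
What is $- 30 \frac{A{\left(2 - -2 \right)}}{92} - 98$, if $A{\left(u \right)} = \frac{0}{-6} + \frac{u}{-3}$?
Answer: $- \frac{2244}{23} \approx -97.565$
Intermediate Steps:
$A{\left(u \right)} = - \frac{u}{3}$ ($A{\left(u \right)} = 0 \left(- \frac{1}{6}\right) + u \left(- \frac{1}{3}\right) = 0 - \frac{u}{3} = - \frac{u}{3}$)
$- 30 \frac{A{\left(2 - -2 \right)}}{92} - 98 = - 30 \frac{\left(- \frac{1}{3}\right) \left(2 - -2\right)}{92} - 98 = - 30 - \frac{2 + 2}{3} \cdot \frac{1}{92} - 98 = - 30 \left(- \frac{1}{3}\right) 4 \cdot \frac{1}{92} - 98 = - 30 \left(\left(- \frac{4}{3}\right) \frac{1}{92}\right) - 98 = \left(-30\right) \left(- \frac{1}{69}\right) - 98 = \frac{10}{23} - 98 = - \frac{2244}{23}$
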